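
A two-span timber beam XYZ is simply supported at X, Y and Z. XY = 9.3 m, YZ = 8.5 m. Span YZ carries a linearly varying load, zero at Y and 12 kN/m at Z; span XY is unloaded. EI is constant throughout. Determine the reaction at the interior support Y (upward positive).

Insert a hinge at Y; M_Y is the redundant, and each span becomes simply supported.
Rotations at Y on the released spans (each span's end-slope, ×1/EI):
  span YZ: triangular load, peak 12: 7w₀L³/(360EI) = 143.3/EI
  relative rotation θ_0 = (0 + 143.3)/EI = 143.3/EI
A unit hogging moment at Y produces rotation L₁/(3EI) + L₂/(3EI) = 5.933/EI.
Compatibility: M_Y·(L₁+L₂)/(3EI) = θ_0, giving M_Y = 24.15 kN·m (hogging).
Span XY, ΣM about X with M_Y applied at Y: R_Y^{XY}·9.3 = 0 + 24.15, so R_Y^{XY} = 2.597 kN and R_X = 0 − 2.597 = -2.597 kN.
Span YZ, ΣM about Z: R_Y^{YZ}·8.5 = 144.5 + 24.15, so R_Y^{YZ} = 19.84 kN and R_Z = 51 − 19.84 = 31.16 kN.
R_Y = 2.597 + 19.84 = 22.44 kN.

R_Y = 22.44 kN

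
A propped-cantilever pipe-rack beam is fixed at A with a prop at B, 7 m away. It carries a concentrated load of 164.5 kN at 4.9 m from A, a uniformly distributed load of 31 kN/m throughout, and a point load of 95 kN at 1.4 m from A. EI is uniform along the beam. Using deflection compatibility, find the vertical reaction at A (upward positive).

Remove the prop at B; the released (primary) structure is a cantilever built in at A.
Downward deflection at the released point B due to the loads:
  point load 164.5 at a = 4.9: Pa²(3L − a)/(6EI) = 10598/EI
  UDL 31: wL⁴/(8EI) = 9304/EI
  point load 95 at a = 1.4: Pa²(3L − a)/(6EI) = 608.3/EI
  δ_0 = 20510/EI
Flexibility coefficient — unit upward force at B: δ_{BB} = L³/(3EI) = 114.3/EI.
The prop prevents deflection at B: R_B = δ_0/δ_{BB} = 20510/114.3 = 179.4 kN.
Vertical equilibrium: R_A = ΣP − R_B = 476.5 − 179.4 = 297.1 kN.

R_A = 297.1 kN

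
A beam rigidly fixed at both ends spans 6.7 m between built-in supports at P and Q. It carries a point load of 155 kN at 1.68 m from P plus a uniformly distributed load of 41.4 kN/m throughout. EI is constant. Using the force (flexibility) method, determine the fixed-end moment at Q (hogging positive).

M_Q = 203.8 kN·m

Release both end moments; the primary structure is a simply-supported span PQ with redundants M_P and M_Q.
Simple-span end rotations at P and Q under the given loads:
  at P: point load 155 at a = 1.68: Pab(L + b)/(6LEI) = 381.1/EI
  at Q: point load 155 at a = 1.68: Pab(L + a)/(6LEI) = 272.5/EI
  at P: UDL 41.4: wL³/(24EI) = 518.8/EI
  at Q: UDL 41.4: wL³/(24EI) = 518.8/EI
  θ_P0 = 899.9/EI,  θ_Q0 = 791.3/EI
Flexibility coefficients: a unit moment at one end gives L/(3EI) there and L/(6EI) at the far end, so f₁₁ = f₂₂ = 2.233/EI and f₁₂ = f₂₁ = 1.117/EI.
Compatibility — zero rotation at each built-in end:
  2.233 M_P + 1.117 M_Q = 899.9
  1.117 M_P + 2.233 M_Q = 791.3
Solving the pair gives M_P = 301.1 kN·m and M_Q = 203.8 kN·m (hogging).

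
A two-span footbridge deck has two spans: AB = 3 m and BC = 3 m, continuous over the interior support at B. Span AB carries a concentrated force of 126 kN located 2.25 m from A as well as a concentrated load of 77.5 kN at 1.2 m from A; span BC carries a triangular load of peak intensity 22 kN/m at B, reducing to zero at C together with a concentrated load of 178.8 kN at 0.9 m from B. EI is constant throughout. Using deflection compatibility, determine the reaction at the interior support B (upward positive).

R_B = 342.7 kN

Take M_B as the redundant. Released structure: two simple spans AB and BC with a hinge at B.
Discontinuity in slope at B on the released structure — sum the simple-span end rotations:
  span AB: point load 126 at a = 2.25: Pab(L + a)/(6LEI) = 62.02/EI
  span AB: point load 77.5 at a = 1.2: Pab(L + a)/(6LEI) = 39.06/EI
  span BC: triangular load, peak 22: w₀L³/(45EI) = 13.2/EI
  span BC: point load 178.8 at a = 0.9: Pab(L + b)/(6LEI) = 95.75/EI
  relative rotation θ_0 = (101.1 + 108.9)/EI = 210/EI
A unit hogging moment at B produces rotation L₁/(3EI) + L₂/(3EI) = 2/EI.
Slope continuity at B: θ_0 = M_B·2/EI, so M_B = 210/2 = 105 kN·m (hogging).
Span AB, ΣM about A with M_B applied at B: R_B^{AB}·3 = 376.5 + 105, so R_B^{AB} = 160.5 kN and R_A = 203.5 − 160.5 = 43 kN.
Span BC, ΣM about C: R_B^{BC}·3 = 441.5 + 105, so R_B^{BC} = 182.2 kN and R_C = 211.8 − 182.2 = 29.64 kN.
R_B = 160.5 + 182.2 = 342.7 kN.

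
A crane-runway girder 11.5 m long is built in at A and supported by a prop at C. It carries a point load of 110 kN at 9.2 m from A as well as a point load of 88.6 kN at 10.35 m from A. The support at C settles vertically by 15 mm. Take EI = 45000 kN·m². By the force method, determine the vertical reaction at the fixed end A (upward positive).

R_A = 47.14 kN

Release the roller at C. Primary structure: cantilever fixed at A.
Downward deflection at the released point C due to the loads:
  point load 110 at a = 9.2: Pa²(3L − a)/(6EI) = 39259/EI
  point load 88.6 at a = 10.35: Pa²(3L − a)/(6EI) = 38201/EI
  δ_0 = 77460/EI
Tip deflection under a unit load at C: L³/(3EI) = 507/EI.
With EI = 45000 kN·m²: δ_0 = 1.7213 m and δ_{CC} = 0.011266 m/kN.
Compatibility — the beam at C must follow the support down by 0.015 m: δ_0 − R_C·δ_{CC} = 0.015, so R_C = (1.7213 − 0.015)/0.011266 = 151.5 kN.
Vertical equilibrium: R_A = ΣP − R_C = 198.6 − 151.5 = 47.14 kN.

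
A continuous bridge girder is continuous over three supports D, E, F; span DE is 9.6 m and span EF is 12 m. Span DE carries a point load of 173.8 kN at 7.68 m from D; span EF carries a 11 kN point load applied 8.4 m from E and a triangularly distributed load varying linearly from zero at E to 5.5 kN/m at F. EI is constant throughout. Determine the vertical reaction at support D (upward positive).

Insert a hinge at E; M_E is the redundant, and each span becomes simply supported.
Rotations at E on the released spans (each span's end-slope, ×1/EI):
  span DE: point load 173.8 at a = 7.68: Pab(L + a)/(6LEI) = 768.8/EI
  span EF: point load 11 at a = 8.4: Pab(L + b)/(6LEI) = 72.07/EI
  span EF: triangular load, peak 5.5: 7w₀L³/(360EI) = 184.8/EI
  relative rotation θ_0 = (768.8 + 256.9)/EI = 1026/EI
A unit hogging moment at E produces rotation L₁/(3EI) + L₂/(3EI) = 7.2/EI.
Compatibility: M_E·(L₁+L₂)/(3EI) = θ_0, giving M_E = 142.5 kN·m (hogging).
Span DE, ΣM about D with M_E applied at E: R_E^{DE}·9.6 = 1335 + 142.5, so R_E^{DE} = 153.9 kN and R_D = 173.8 − 153.9 = 19.92 kN.

R_D = 19.92 kN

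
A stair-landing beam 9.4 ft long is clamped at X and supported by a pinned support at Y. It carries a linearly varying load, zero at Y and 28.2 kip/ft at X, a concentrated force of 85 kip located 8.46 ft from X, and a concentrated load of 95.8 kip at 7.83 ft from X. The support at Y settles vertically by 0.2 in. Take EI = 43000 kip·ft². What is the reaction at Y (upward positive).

Release the roller at Y. Primary structure: cantilever fixed at X.
Downward deflection at the released point Y due to the loads:
  triangular load, peak 28.2 at the fixed end: w₀L⁴/(30EI) = 7339/EI
  point load 85 at a = 8.46: Pa²(3L − a)/(6EI) = 20015/EI
  point load 95.8 at a = 7.83: Pa²(3L − a)/(6EI) = 19940/EI
  δ_0 = 47294/EI
Flexibility coefficient — unit upward force at Y: δ_{YY} = L³/(3EI) = 276.9/EI.
With EI = 43000 kip·ft²: δ_0 = 1.0999 ft and δ_{YY} = 0.006439 ft/kip.
Compatibility — the beam at Y must follow the support down by 0.01667 ft: δ_0 − R_Y·δ_{YY} = 0.01667, so R_Y = (1.0999 − 0.01667)/0.006439 = 168.2 kip.

R_Y = 168.2 kip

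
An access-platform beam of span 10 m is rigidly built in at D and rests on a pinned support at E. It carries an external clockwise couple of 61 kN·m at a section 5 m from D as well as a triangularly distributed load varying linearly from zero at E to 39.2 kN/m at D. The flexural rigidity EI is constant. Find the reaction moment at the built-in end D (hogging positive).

Choose R_E as the redundant. The primary structure is the cantilever fixed at D.
Deflection at E on the released cantilever, summing each load's contribution:
  clockwise couple 61 at a = 5: M₀a(2L − a)/(2EI) = 2288/EI
  triangular load, peak 39.2 at the fixed end: w₀L⁴/(30EI) = 13067/EI
  δ_0 = 15354/EI
Tip deflection under a unit load at E: L³/(3EI) = 333.3/EI.
The prop prevents deflection at E: R_E = δ_0/δ_{EE} = 15354/333.3 = 46.06 kN.
Moment equilibrium about D: M_D = Σ(load moments about D) − R_E·L = 714.3 − 46.06×10 = 253.7 kN·m.

M_D = 253.7 kN·m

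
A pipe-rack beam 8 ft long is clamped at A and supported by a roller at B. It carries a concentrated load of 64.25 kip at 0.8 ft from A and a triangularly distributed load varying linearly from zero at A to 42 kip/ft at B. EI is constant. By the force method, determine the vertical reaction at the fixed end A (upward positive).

Remove the prop at B; the released (primary) structure is a cantilever built in at A.
Primary-structure tip deflection at B by superposition:
  point load 64.25 at a = 0.8: Pa²(3L − a)/(6EI) = 159/EI
  triangular load, peak 42 at the free end: 11w₀L⁴/(120EI) = 15770/EI
  δ_0 = 15929/EI
Tip deflection under a unit load at B: L³/(3EI) = 170.7/EI.
Compatibility at B: δ_0 − R_B·δ_{BB} = 0, so R_B = 15929/170.7 = 93.33 kip.
Vertical equilibrium: R_A = ΣP − R_B = 232.2 − 93.33 = 138.9 kip.

R_A = 138.9 kip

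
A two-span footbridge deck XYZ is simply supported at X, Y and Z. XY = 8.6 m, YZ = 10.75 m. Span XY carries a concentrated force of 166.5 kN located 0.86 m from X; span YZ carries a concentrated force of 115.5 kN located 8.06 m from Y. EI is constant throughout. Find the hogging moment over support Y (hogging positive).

Release continuity at Y by inserting a hinge; the redundant is the internal moment M_Y. The primary structure is two simply-supported spans XY and YZ.
Discontinuity in slope at Y on the released structure — sum the simple-span end rotations:
  span XY: point load 166.5 at a = 0.86: Pab(L + a)/(6LEI) = 203.2/EI
  span YZ: point load 115.5 at a = 8.06: Pab(L + b)/(6LEI) = 521.8/EI
  relative rotation θ_0 = (203.2 + 521.8)/EI = 725/EI
A unit hogging moment at Y produces rotation L₁/(3EI) + L₂/(3EI) = 6.45/EI.
Slope continuity at Y: θ_0 = M_Y·6.45/EI, so M_Y = 725/6.45 = 112.4 kN·m (hogging).

M_Y = 112.4 kN·m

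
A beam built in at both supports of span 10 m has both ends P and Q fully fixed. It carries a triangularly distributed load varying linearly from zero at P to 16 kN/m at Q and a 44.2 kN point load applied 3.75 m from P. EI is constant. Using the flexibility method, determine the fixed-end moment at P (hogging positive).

Take the two fixed-end moments M_P, M_Q as redundants; the released structure is the simple span PQ.
End rotations of the released simple span under the applied load (×1/EI):
  at P: triangular load, peak 16: 7w₀L³/(360EI) = 311.1/EI
  at Q: triangular load, peak 16: w₀L³/(45EI) = 355.6/EI
  at P: point load 44.2 at a = 3.75: Pab(L + b)/(6LEI) = 280.6/EI
  at Q: point load 44.2 at a = 3.75: Pab(L + a)/(6LEI) = 237.4/EI
  θ_P0 = 591.7/EI,  θ_Q0 = 593/EI
Flexibility coefficients: a unit moment at one end gives L/(3EI) there and L/(6EI) at the far end, so f₁₁ = f₂₂ = 3.333/EI and f₁₂ = f₂₁ = 1.667/EI.
Compatibility — zero rotation at each built-in end:
  3.333 M_P + 1.667 M_Q = 591.7
  1.667 M_P + 3.333 M_Q = 593
Solving the pair gives M_P = 118.1 kN·m and M_Q = 118.8 kN·m (hogging).

M_P = 118.1 kN·m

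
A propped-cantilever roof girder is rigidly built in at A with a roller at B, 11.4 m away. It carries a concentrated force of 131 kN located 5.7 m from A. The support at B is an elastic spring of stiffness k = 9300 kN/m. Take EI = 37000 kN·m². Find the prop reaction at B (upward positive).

R_B = 40.61 kN

Release the roller at B. Primary structure: cantilever fixed at A.
Free-end deflection of the primary structure under the applied loading (downward +):
  point load 131 at a = 5.7: Pa²(3L − a)/(6EI) = 20217/EI
Flexibility coefficient — unit upward force at B: δ_{BB} = L³/(3EI) = 493.8/EI.
With EI = 37000 kN·m²: δ_0 = 0.5464 m and δ_{BB} = 0.013347 m/kN.
Compatibility — the spring shortens by R_B/k under the reaction it provides: δ_0 − R_B·δ_{BB} = R_B/k. With 1/k = 0.000108 m/kN, R_B = δ_0 / (δ_{BB} + 1/k) = 0.5464 / (0.013347 + 0.000108) = 40.61 kN.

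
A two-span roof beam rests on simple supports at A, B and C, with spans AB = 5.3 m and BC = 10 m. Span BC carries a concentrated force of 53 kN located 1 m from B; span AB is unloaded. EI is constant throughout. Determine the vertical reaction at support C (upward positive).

R_C = 2.338 kN

Take M_B as the redundant. Released structure: two simple spans AB and BC with a hinge at B.
Rotations at B on the released spans (each span's end-slope, ×1/EI):
  span BC: point load 53 at a = 1: Pab(L + b)/(6LEI) = 151.1/EI
  relative rotation θ_0 = (0 + 151.1)/EI = 151.1/EI
A unit hogging moment at B produces rotation L₁/(3EI) + L₂/(3EI) = 5.1/EI.
Slope continuity at B: θ_0 = M_B·5.1/EI, so M_B = 151.1/5.1 = 29.62 kN·m (hogging).
Span BC, ΣM about C: R_B^{BC}·10 = 477 + 29.62, so R_B^{BC} = 50.66 kN and R_C = 53 − 50.66 = 2.338 kN.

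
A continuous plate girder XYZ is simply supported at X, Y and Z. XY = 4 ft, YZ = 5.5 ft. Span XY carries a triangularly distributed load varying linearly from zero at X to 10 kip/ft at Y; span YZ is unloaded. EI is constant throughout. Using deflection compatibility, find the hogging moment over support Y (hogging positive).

M_Y = 4.491 kip·ft

Insert a hinge at Y; M_Y is the redundant, and each span becomes simply supported.
Discontinuity in slope at Y on the released structure — sum the simple-span end rotations:
  span XY: triangular load, peak 10: w₀L³/(45EI) = 14.22/EI
  relative rotation θ_0 = (14.22 + 0)/EI = 14.22/EI
A unit hogging moment at Y produces rotation L₁/(3EI) + L₂/(3EI) = 3.167/EI.
Compatibility: M_Y·(L₁+L₂)/(3EI) = θ_0, giving M_Y = 4.491 kip·ft (hogging).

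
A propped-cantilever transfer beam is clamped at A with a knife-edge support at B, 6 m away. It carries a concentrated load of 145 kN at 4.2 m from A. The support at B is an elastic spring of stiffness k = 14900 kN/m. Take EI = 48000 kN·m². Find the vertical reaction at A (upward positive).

R_A = 66.79 kN

Remove the prop at B; the released (primary) structure is a cantilever built in at A.
Deflection at B on the released cantilever, summing each load's contribution:
  point load 145 at a = 4.2: Pa²(3L − a)/(6EI) = 5883/EI
Flexibility coefficient — unit upward force at B: δ_{BB} = L³/(3EI) = 72/EI.
With EI = 48000 kN·m²: δ_0 = 0.12256 m and δ_{BB} = 0.0015 m/kN.
Compatibility — the spring shortens by R_B/k under the reaction it provides: δ_0 − R_B·δ_{BB} = R_B/k. With 1/k = 0.000067 m/kN, R_B = δ_0 / (δ_{BB} + 1/k) = 0.12256 / (0.0015 + 0.000067) = 78.21 kN.
Vertical equilibrium: R_A = ΣP − R_B = 145 − 78.21 = 66.79 kN.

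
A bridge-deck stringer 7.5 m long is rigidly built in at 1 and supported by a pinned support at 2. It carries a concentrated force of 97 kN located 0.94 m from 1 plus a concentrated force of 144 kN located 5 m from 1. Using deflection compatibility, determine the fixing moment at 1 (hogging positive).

M_1 = 234.8 kN·m

Release the roller at 2. Primary structure: cantilever fixed at 1.
Downward deflection at the released point 2 due to the loads:
  point load 97 at a = 0.94: Pa²(3L − a)/(6EI) = 308/EI
  point load 144 at a = 5: Pa²(3L − a)/(6EI) = 10500/EI
  δ_0 = 10808/EI
Tip deflection under a unit load at 2: L³/(3EI) = 140.6/EI.
The prop prevents deflection at 2: R_2 = δ_0/δ_{22} = 10808/140.6 = 76.86 kN.
Moment equilibrium about 1: M_1 = Σ(load moments about 1) − R_2·L = 811.2 − 76.86×7.5 = 234.8 kN·m.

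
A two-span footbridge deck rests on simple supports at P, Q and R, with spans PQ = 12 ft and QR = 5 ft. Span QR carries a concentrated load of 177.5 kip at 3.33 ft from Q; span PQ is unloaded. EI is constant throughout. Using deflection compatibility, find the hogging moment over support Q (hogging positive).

Take M_Q as the redundant. Released structure: two simple spans PQ and QR with a hinge at Q.
End slopes at the hinge Q, treating each span as simply supported:
  span QR: point load 177.5 at a = 3.33: Pab(L + b)/(6LEI) = 219.5/EI
  relative rotation θ_0 = (0 + 219.5)/EI = 219.5/EI
A unit hogging moment at Q produces rotation L₁/(3EI) + L₂/(3EI) = 5.667/EI.
Slope continuity at Q: θ_0 = M_Q·5.667/EI, so M_Q = 219.5/5.667 = 38.73 kip·ft (hogging).

M_Q = 38.73 kip·ft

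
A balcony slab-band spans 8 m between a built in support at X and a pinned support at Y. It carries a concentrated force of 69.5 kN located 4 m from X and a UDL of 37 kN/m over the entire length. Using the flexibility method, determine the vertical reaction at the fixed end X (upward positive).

Take the reaction at Y as the redundant and release it; the primary structure is a cantilever fixed at X.
Downward deflection at the released point Y due to the loads:
  point load 69.5 at a = 4: Pa²(3L − a)/(6EI) = 3707/EI
  UDL 37: wL⁴/(8EI) = 18944/EI
  δ_0 = 22651/EI
Tip deflection under a unit load at Y: L³/(3EI) = 170.7/EI.
The prop prevents deflection at Y: R_Y = δ_0/δ_{YY} = 22651/170.7 = 132.7 kN.
Vertical equilibrium: R_X = ΣP − R_Y = 365.5 − 132.7 = 232.8 kN.

R_X = 232.8 kN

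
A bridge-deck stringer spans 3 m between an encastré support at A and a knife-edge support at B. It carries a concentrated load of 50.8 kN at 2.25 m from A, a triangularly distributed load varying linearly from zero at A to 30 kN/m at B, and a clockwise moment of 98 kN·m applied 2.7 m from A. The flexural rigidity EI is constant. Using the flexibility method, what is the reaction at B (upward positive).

Remove the prop at B; the released (primary) structure is a cantilever built in at A.
Deflection at B on the released cantilever, summing each load's contribution:
  point load 50.8 at a = 2.25: Pa²(3L − a)/(6EI) = 289.3/EI
  triangular load, peak 30 at the free end: 11w₀L⁴/(120EI) = 222.8/EI
  clockwise couple 98 at a = 2.7: M₀a(2L − a)/(2EI) = 436.6/EI
  δ_0 = 948.7/EI
Tip deflection under a unit load at B: L³/(3EI) = 9/EI.
Compatibility at B: δ_0 − R_B·δ_{BB} = 0, so R_B = 948.7/9 = 105.4 kN.

R_B = 105.4 kN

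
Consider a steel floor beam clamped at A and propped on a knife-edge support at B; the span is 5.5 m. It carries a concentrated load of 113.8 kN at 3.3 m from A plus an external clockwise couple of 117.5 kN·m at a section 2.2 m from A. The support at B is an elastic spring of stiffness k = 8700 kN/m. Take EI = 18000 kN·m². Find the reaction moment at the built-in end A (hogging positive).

Release the roller at B. Primary structure: cantilever fixed at A.
Deflection at B on the released cantilever, summing each load's contribution:
  point load 113.8 at a = 3.3: Pa²(3L − a)/(6EI) = 2726/EI
  clockwise couple 117.5 at a = 2.2: M₀a(2L − a)/(2EI) = 1137/EI
  δ_0 = 3864/EI
Tip deflection under a unit load at B: L³/(3EI) = 55.46/EI.
With EI = 18000 kN·m²: δ_0 = 0.21466 m and δ_{BB} = 0.003081 m/kN.
Compatibility — the spring shortens by R_B/k under the reaction it provides: δ_0 − R_B·δ_{BB} = R_B/k. With 1/k = 0.000115 m/kN, R_B = δ_0 / (δ_{BB} + 1/k) = 0.21466 / (0.003081 + 0.000115) = 67.16 kN.
Moment equilibrium about A: M_A = Σ(load moments about A) − R_B·L = 493 − 67.16×5.5 = 123.6 kN·m.

M_A = 123.6 kN·m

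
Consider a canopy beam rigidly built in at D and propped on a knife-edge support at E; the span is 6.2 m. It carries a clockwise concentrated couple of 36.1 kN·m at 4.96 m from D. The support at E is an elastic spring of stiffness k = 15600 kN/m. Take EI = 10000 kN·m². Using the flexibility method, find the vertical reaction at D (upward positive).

Remove the prop at E; the released (primary) structure is a cantilever built in at D.
Primary-structure tip deflection at E by superposition:
  clockwise couple 36.1 at a = 4.96: M₀a(2L − a)/(2EI) = 666.1/EI
Flexibility coefficient — unit upward force at E: δ_{EE} = L³/(3EI) = 79.44/EI.
With EI = 10000 kN·m²: δ_0 = 0.066609 m and δ_{EE} = 0.007944 m/kN.
Compatibility — the spring shortens by R_E/k under the reaction it provides: δ_0 − R_E·δ_{EE} = R_E/k. With 1/k = 0.000064 m/kN, R_E = δ_0 / (δ_{EE} + 1/k) = 0.066609 / (0.007944 + 0.000064) = 8.317 kN.
Vertical equilibrium: R_D = ΣP − R_E = 0 − 8.317 = -8.317 kN.

R_D = -8.317 kN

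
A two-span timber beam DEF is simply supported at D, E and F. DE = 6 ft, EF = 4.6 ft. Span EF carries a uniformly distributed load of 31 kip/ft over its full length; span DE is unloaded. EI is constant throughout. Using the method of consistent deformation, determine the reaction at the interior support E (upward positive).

Release continuity at E by inserting a hinge; the redundant is the internal moment M_E. The primary structure is two simply-supported spans DE and EF.
Rotations at E on the released spans (each span's end-slope, ×1/EI):
  span EF: UDL 31: wL³/(24EI) = 125.7/EI
  relative rotation θ_0 = (0 + 125.7)/EI = 125.7/EI
A unit hogging moment at E produces rotation L₁/(3EI) + L₂/(3EI) = 3.533/EI.
Slope continuity at E: θ_0 = M_E·3.533/EI, so M_E = 125.7/3.533 = 35.58 kip·ft (hogging).
Span DE, ΣM about D with M_E applied at E: R_E^{DE}·6 = 0 + 35.58, so R_E^{DE} = 5.93 kip and R_D = 0 − 5.93 = -5.93 kip.
Span EF, ΣM about F: R_E^{EF}·4.6 = 328 + 35.58, so R_E^{EF} = 79.04 kip and R_F = 142.6 − 79.04 = 63.56 kip.
R_E = 5.93 + 79.04 = 84.97 kip.

R_E = 84.97 kip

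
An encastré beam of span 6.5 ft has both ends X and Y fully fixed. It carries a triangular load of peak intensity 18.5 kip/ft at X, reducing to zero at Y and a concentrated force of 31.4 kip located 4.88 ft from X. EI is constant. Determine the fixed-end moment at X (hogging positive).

Take the two fixed-end moments M_X, M_Y as redundants; the released structure is the simple span XY.
On the primary (simply-supported) span, the end slopes from the loading are:
  at X: triangular load, peak 18.5: w₀L³/(45EI) = 112.9/EI
  at Y: triangular load, peak 18.5: 7w₀L³/(360EI) = 98.79/EI
  at X: point load 31.4 at a = 4.88: Pab(L + b)/(6LEI) = 51.68/EI
  at Y: point load 31.4 at a = 4.88: Pab(L + a)/(6LEI) = 72.43/EI
  θ_X0 = 164.6/EI,  θ_Y0 = 171.2/EI
Flexibility coefficients: a unit moment at one end gives L/(3EI) there and L/(6EI) at the far end, so f₁₁ = f₂₂ = 2.167/EI and f₁₂ = f₂₁ = 1.083/EI.
Compatibility — zero rotation at each built-in end:
  2.167 M_X + 1.083 M_Y = 164.6
  1.083 M_X + 2.167 M_Y = 171.2
Solving the pair gives M_X = 48.6 kip·ft and M_Y = 54.73 kip·ft (hogging).

M_X = 48.6 kip·ft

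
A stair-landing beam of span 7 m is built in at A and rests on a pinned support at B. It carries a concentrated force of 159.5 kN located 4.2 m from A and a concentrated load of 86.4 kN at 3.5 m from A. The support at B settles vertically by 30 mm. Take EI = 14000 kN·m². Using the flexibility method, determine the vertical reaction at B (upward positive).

Remove the prop at B; the released (primary) structure is a cantilever built in at A.
Free-end deflection of the primary structure under the applied loading (downward +):
  point load 159.5 at a = 4.2: Pa²(3L − a)/(6EI) = 7878/EI
  point load 86.4 at a = 3.5: Pa²(3L − a)/(6EI) = 3087/EI
  δ_0 = 10965/EI
Flexibility coefficient — unit upward force at B: δ_{BB} = L³/(3EI) = 114.3/EI.
With EI = 14000 kN·m²: δ_0 = 0.78322 m and δ_{BB} = 0.008167 m/kN.
Compatibility — the beam at B must follow the support down by 0.03 m: δ_0 − R_B·δ_{BB} = 0.03, so R_B = (0.78322 − 0.03)/0.008167 = 92.23 kN.

R_B = 92.23 kN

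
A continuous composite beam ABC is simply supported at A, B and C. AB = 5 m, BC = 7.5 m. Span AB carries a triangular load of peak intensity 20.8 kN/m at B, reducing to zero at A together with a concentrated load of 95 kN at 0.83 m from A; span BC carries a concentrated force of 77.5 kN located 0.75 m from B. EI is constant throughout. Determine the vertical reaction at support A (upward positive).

R_A = 84.76 kN

Release continuity at B by inserting a hinge; the redundant is the internal moment M_B. The primary structure is two simply-supported spans AB and BC.
End slopes at the hinge B, treating each span as simply supported:
  span AB: triangular load, peak 20.8: w₀L³/(45EI) = 57.78/EI
  span AB: point load 95 at a = 0.83: Pab(L + a)/(6LEI) = 63.9/EI
  span BC: point load 77.5 at a = 0.75: Pab(L + b)/(6LEI) = 124.2/EI
  relative rotation θ_0 = (121.7 + 124.2)/EI = 245.9/EI
A unit hogging moment at B produces rotation L₁/(3EI) + L₂/(3EI) = 4.167/EI.
Compatibility: M_B·(L₁+L₂)/(3EI) = θ_0, giving M_B = 59.02 kN·m (hogging).
Span AB, ΣM about A with M_B applied at B: R_B^{AB}·5 = 252.2 + 59.02, so R_B^{AB} = 62.24 kN and R_A = 147 − 62.24 = 84.76 kN.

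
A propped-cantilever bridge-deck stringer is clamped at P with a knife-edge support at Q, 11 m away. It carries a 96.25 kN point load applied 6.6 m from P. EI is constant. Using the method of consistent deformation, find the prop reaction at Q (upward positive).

R_Q = 41.58 kN

Take the reaction at Q as the redundant and release it; the primary structure is a cantilever fixed at P.
Downward deflection at the released point Q due to the loads:
  point load 96.25 at a = 6.6: Pa²(3L − a)/(6EI) = 18448/EI
Tip deflection under a unit load at Q: L³/(3EI) = 443.7/EI.
The prop prevents deflection at Q: R_Q = δ_0/δ_{QQ} = 18448/443.7 = 41.58 kN.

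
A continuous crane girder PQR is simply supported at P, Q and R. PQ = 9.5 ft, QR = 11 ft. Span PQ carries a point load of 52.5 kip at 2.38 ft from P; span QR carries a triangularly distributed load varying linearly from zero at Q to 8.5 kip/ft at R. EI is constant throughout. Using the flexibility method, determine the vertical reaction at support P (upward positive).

Release continuity at Q by inserting a hinge; the redundant is the internal moment M_Q. The primary structure is two simply-supported spans PQ and QR.
Rotations at Q on the released spans (each span's end-slope, ×1/EI):
  span PQ: point load 52.5 at a = 2.38: Pab(L + a)/(6LEI) = 185.4/EI
  span QR: triangular load, peak 8.5: 7w₀L³/(360EI) = 220/EI
  relative rotation θ_0 = (185.4 + 220)/EI = 405.4/EI
A unit hogging moment at Q produces rotation L₁/(3EI) + L₂/(3EI) = 6.833/EI.
Compatibility: M_Q·(L₁+L₂)/(3EI) = θ_0, giving M_Q = 59.33 kip·ft (hogging).
Span PQ, ΣM about P with M_Q applied at Q: R_Q^{PQ}·9.5 = 125 + 59.33, so R_Q^{PQ} = 19.4 kip and R_P = 52.5 − 19.4 = 33.1 kip.

R_P = 33.1 kip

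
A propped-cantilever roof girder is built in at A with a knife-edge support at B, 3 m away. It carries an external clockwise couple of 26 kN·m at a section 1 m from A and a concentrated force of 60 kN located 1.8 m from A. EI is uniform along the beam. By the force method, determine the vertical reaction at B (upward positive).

Release the roller at B. Primary structure: cantilever fixed at A.
Deflection at B on the released cantilever, summing each load's contribution:
  clockwise couple 26 at a = 1: M₀a(2L − a)/(2EI) = 65/EI
  point load 60 at a = 1.8: Pa²(3L − a)/(6EI) = 233.3/EI
  δ_0 = 298.3/EI
Tip deflection under a unit load at B: L³/(3EI) = 9/EI.
Compatibility at B: δ_0 − R_B·δ_{BB} = 0, so R_B = 298.3/9 = 33.14 kN.

R_B = 33.14 kN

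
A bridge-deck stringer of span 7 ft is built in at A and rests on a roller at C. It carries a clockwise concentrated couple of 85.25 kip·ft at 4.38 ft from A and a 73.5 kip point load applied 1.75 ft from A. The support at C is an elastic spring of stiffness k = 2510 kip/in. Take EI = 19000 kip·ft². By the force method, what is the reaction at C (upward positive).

Take the reaction at C as the redundant and release it; the primary structure is a cantilever fixed at A.
Primary-structure tip deflection at C by superposition:
  clockwise couple 85.25 at a = 4.38: M₀a(2L − a)/(2EI) = 1796/EI
  point load 73.5 at a = 1.75: Pa²(3L − a)/(6EI) = 722.2/EI
  δ_0 = 2518/EI
Tip deflection under a unit load at C: L³/(3EI) = 114.3/EI.
With EI = 19000 kip·ft²: δ_0 = 0.13254 ft and δ_{CC} = 0.006018 ft/kip.
Compatibility — the spring shortens by R_C/k under the reaction it provides: δ_0 − R_C·δ_{CC} = R_C/k. With 1/k = 1/(2510×12) ft/kip = 0.000033 ft/kip, R_C = δ_0 / (δ_{CC} + 1/k) = 0.13254 / (0.006018 + 0.000033) = 21.9 kip.

R_C = 21.9 kip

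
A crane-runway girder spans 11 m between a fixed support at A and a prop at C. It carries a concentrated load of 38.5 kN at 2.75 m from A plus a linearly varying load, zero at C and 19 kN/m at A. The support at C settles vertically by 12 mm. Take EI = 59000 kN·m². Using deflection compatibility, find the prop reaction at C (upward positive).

R_C = 22.61 kN

Take the reaction at C as the redundant and release it; the primary structure is a cantilever fixed at A.
Primary-structure tip deflection at C by superposition:
  point load 38.5 at a = 2.75: Pa²(3L − a)/(6EI) = 1468/EI
  triangular load, peak 19 at the fixed end: w₀L⁴/(30EI) = 9273/EI
  δ_0 = 10741/EI
Tip deflection under a unit load at C: L³/(3EI) = 443.7/EI.
With EI = 59000 kN·m²: δ_0 = 0.18204 m and δ_{CC} = 0.00752 m/kN.
Compatibility — the beam at C must follow the support down by 0.012 m: δ_0 − R_C·δ_{CC} = 0.012, so R_C = (0.18204 − 0.012)/0.00752 = 22.61 kN.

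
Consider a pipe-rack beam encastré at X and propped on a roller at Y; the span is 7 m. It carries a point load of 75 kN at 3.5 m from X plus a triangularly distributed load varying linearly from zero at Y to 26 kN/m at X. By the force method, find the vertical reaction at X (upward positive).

R_X = 124.4 kN

Remove the prop at Y; the released (primary) structure is a cantilever built in at X.
Downward deflection at the released point Y due to the loads:
  point load 75 at a = 3.5: Pa²(3L − a)/(6EI) = 2680/EI
  triangular load, peak 26 at the fixed end: w₀L⁴/(30EI) = 2081/EI
  δ_0 = 4761/EI
Flexibility coefficient — unit upward force at Y: δ_{YY} = L³/(3EI) = 114.3/EI.
The prop prevents deflection at Y: R_Y = δ_0/δ_{YY} = 4761/114.3 = 41.64 kN.
Vertical equilibrium: R_X = ΣP − R_Y = 166 − 41.64 = 124.4 kN.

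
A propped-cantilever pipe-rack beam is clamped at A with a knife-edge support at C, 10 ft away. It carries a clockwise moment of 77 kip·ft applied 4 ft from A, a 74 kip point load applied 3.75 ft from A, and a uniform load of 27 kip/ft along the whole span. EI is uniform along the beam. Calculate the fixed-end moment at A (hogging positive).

M_A = 481.5 kip·ft

Choose R_C as the redundant. The primary structure is the cantilever fixed at A.
Deflection at C on the released cantilever, summing each load's contribution:
  clockwise couple 77 at a = 4: M₀a(2L − a)/(2EI) = 2464/EI
  point load 74 at a = 3.75: Pa²(3L − a)/(6EI) = 4553/EI
  UDL 27: wL⁴/(8EI) = 33750/EI
  δ_0 = 40767/EI
Flexibility coefficient — unit upward force at C: δ_{CC} = L³/(3EI) = 333.3/EI.
The prop prevents deflection at C: R_C = δ_0/δ_{CC} = 40767/333.3 = 122.3 kip.
Moment equilibrium about A: M_A = Σ(load moments about A) − R_C·L = 1704 − 122.3×10 = 481.5 kip·ft.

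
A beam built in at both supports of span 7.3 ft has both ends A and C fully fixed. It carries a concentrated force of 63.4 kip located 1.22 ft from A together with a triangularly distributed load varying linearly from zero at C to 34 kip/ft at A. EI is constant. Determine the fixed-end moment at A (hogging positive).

Take the two fixed-end moments M_A, M_C as redundants; the released structure is the simple span AC.
Simple-span end rotations at A and C under the given loads:
  at A: point load 63.4 at a = 1.22: Pab(L + b)/(6LEI) = 143.7/EI
  at C: point load 63.4 at a = 1.22: Pab(L + a)/(6LEI) = 91.48/EI
  at A: triangular load, peak 34: w₀L³/(45EI) = 293.9/EI
  at C: triangular load, peak 34: 7w₀L³/(360EI) = 257.2/EI
  θ_A0 = 437.6/EI,  θ_C0 = 348.7/EI
Flexibility coefficients: a unit moment at one end gives L/(3EI) there and L/(6EI) at the far end, so f₁₁ = f₂₂ = 2.433/EI and f₁₂ = f₂₁ = 1.217/EI.
Compatibility — zero rotation at each built-in end:
  2.433 M_A + 1.217 M_C = 437.6
  1.217 M_A + 2.433 M_C = 348.7
Solving the pair gives M_A = 144.2 kip·ft and M_C = 71.16 kip·ft (hogging).

M_A = 144.2 kip·ft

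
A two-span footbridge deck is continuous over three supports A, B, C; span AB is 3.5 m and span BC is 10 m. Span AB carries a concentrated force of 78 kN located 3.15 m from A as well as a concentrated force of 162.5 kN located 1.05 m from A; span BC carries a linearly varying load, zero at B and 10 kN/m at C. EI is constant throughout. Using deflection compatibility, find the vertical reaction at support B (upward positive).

Take M_B as the redundant. Released structure: two simple spans AB and BC with a hinge at B.
Discontinuity in slope at B on the released structure — sum the simple-span end rotations:
  span AB: point load 78 at a = 3.15: Pab(L + a)/(6LEI) = 27.23/EI
  span AB: point load 162.5 at a = 1.05: Pab(L + a)/(6LEI) = 90.57/EI
  span BC: triangular load, peak 10: 7w₀L³/(360EI) = 194.4/EI
  relative rotation θ_0 = (117.8 + 194.4)/EI = 312.2/EI
A unit hogging moment at B produces rotation L₁/(3EI) + L₂/(3EI) = 4.5/EI.
Compatibility: M_B·(L₁+L₂)/(3EI) = θ_0, giving M_B = 69.39 kN·m (hogging).
Span AB, ΣM about A with M_B applied at B: R_B^{AB}·3.5 = 416.3 + 69.39, so R_B^{AB} = 138.8 kN and R_A = 240.5 − 138.8 = 101.7 kN.
Span BC, ΣM about C: R_B^{BC}·10 = 166.7 + 69.39, so R_B^{BC} = 23.61 kN and R_C = 50 − 23.61 = 26.39 kN.
R_B = 138.8 + 23.61 = 162.4 kN.

R_B = 162.4 kN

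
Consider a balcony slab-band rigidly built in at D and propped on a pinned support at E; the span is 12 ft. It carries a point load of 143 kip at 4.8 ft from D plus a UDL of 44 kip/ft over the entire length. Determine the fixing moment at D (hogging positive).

Remove the prop at E; the released (primary) structure is a cantilever built in at D.
Deflection at E on the released cantilever, summing each load's contribution:
  point load 143 at a = 4.8: Pa²(3L − a)/(6EI) = 17133/EI
  UDL 44: wL⁴/(8EI) = 114048/EI
  δ_0 = 131181/EI
Tip deflection under a unit load at E: L³/(3EI) = 576/EI.
The prop prevents deflection at E: R_E = δ_0/δ_{EE} = 131181/576 = 227.7 kip.
Moment equilibrium about D: M_D = Σ(load moments about D) − R_E·L = 3854 − 227.7×12 = 1121 kip·ft.

M_D = 1121 kip·ft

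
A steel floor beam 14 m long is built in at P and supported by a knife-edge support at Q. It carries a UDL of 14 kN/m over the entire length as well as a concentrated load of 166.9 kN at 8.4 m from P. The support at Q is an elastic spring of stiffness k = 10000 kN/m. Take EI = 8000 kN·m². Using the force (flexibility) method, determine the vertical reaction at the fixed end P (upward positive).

Take the reaction at Q as the redundant and release it; the primary structure is a cantilever fixed at P.
Primary-structure tip deflection at Q by superposition:
  UDL 14: wL⁴/(8EI) = 67228/EI
  point load 166.9 at a = 8.4: Pa²(3L − a)/(6EI) = 65948/EI
  δ_0 = 133176/EI
Flexibility coefficient — unit upward force at Q: δ_{QQ} = L³/(3EI) = 914.7/EI.
With EI = 8000 kN·m²: δ_0 = 16.647 m and δ_{QQ} = 0.11433 m/kN.
Compatibility — the spring shortens by R_Q/k under the reaction it provides: δ_0 − R_Q·δ_{QQ} = R_Q/k. With 1/k = 0.0001 m/kN, R_Q = δ_0 / (δ_{QQ} + 1/k) = 16.647 / (0.11433 + 0.0001) = 145.5 kN.
Vertical equilibrium: R_P = ΣP − R_Q = 362.9 − 145.5 = 217.4 kN.

R_P = 217.4 kN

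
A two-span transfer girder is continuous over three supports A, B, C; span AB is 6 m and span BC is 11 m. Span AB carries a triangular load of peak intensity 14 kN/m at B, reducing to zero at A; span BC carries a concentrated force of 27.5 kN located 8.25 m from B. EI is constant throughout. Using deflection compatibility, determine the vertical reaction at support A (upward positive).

R_A = 8.201 kN

Release continuity at B by inserting a hinge; the redundant is the internal moment M_B. The primary structure is two simply-supported spans AB and BC.
Discontinuity in slope at B on the released structure — sum the simple-span end rotations:
  span AB: triangular load, peak 14: w₀L³/(45EI) = 67.2/EI
  span BC: point load 27.5 at a = 8.25: Pab(L + b)/(6LEI) = 130/EI
  relative rotation θ_0 = (67.2 + 130)/EI = 197.2/EI
A unit hogging moment at B produces rotation L₁/(3EI) + L₂/(3EI) = 5.667/EI.
Compatibility: M_B·(L₁+L₂)/(3EI) = θ_0, giving M_B = 34.8 kN·m (hogging).
Span AB, ΣM about A with M_B applied at B: R_B^{AB}·6 = 168 + 34.8, so R_B^{AB} = 33.8 kN and R_A = 42 − 33.8 = 8.201 kN.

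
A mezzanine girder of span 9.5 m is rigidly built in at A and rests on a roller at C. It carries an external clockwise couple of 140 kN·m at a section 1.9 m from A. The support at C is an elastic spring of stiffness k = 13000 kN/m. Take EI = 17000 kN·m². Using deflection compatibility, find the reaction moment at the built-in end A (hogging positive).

Remove the prop at C; the released (primary) structure is a cantilever built in at A.
Downward deflection at the released point C due to the loads:
  clockwise couple 140 at a = 1.9: M₀a(2L − a)/(2EI) = 2274/EI
Tip deflection under a unit load at C: L³/(3EI) = 285.8/EI.
With EI = 17000 kN·m²: δ_0 = 0.13378 m and δ_{CC} = 0.016811 m/kN.
Compatibility — the spring shortens by R_C/k under the reaction it provides: δ_0 − R_C·δ_{CC} = R_C/k. With 1/k = 0.000077 m/kN, R_C = δ_0 / (δ_{CC} + 1/k) = 0.13378 / (0.016811 + 0.000077) = 7.922 kN.
Moment equilibrium about A: M_A = Σ(load moments about A) − R_C·L = 140 − 7.922×9.5 = 64.74 kN·m.

M_A = 64.74 kN·m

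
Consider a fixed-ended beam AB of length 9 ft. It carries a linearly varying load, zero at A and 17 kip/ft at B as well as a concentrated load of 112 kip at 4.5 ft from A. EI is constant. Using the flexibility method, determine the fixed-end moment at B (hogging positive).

Release both end moments; the primary structure is a simply-supported span AB with redundants M_A and M_B.
On the primary (simply-supported) span, the end slopes from the loading are:
  at A: triangular load, peak 17: 7w₀L³/(360EI) = 241/EI
  at B: triangular load, peak 17: w₀L³/(45EI) = 275.4/EI
  at A: point load 112 at a = 4.5: Pab(L + b)/(6LEI) = 567/EI
  at B: point load 112 at a = 4.5: Pab(L + a)/(6LEI) = 567/EI
  θ_A0 = 808/EI,  θ_B0 = 842.4/EI
Flexibility coefficients: a unit moment at one end gives L/(3EI) there and L/(6EI) at the far end, so f₁₁ = f₂₂ = 3/EI and f₁₂ = f₂₁ = 1.5/EI.
Compatibility — zero rotation at each built-in end:
  3 M_A + 1.5 M_B = 808
  1.5 M_A + 3 M_B = 842.4
Solving the pair gives M_A = 171.9 kip·ft and M_B = 194.8 kip·ft (hogging).

M_B = 194.8 kip·ft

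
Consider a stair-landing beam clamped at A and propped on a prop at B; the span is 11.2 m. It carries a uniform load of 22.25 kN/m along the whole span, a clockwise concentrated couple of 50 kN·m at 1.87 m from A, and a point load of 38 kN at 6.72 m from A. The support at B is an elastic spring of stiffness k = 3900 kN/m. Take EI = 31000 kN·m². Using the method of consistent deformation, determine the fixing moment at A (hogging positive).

M_A = 468.3 kN·m

Release the roller at B. Primary structure: cantilever fixed at A.
Downward deflection at the released point B due to the loads:
  UDL 22.25: wL⁴/(8EI) = 43764/EI
  clockwise couple 50 at a = 1.87: M₀a(2L − a)/(2EI) = 959.8/EI
  point load 38 at a = 6.72: Pa²(3L − a)/(6EI) = 7688/EI
  δ_0 = 52411/EI
Tip deflection under a unit load at B: L³/(3EI) = 468.3/EI.
With EI = 31000 kN·m²: δ_0 = 1.6907 m and δ_{BB} = 0.015107 m/kN.
Compatibility — the spring shortens by R_B/k under the reaction it provides: δ_0 − R_B·δ_{BB} = R_B/k. With 1/k = 0.000256 m/kN, R_B = δ_0 / (δ_{BB} + 1/k) = 1.6907 / (0.015107 + 0.000256) = 110 kN.
Moment equilibrium about A: M_A = Σ(load moments about A) − R_B·L = 1701 − 110×11.2 = 468.3 kN·m.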